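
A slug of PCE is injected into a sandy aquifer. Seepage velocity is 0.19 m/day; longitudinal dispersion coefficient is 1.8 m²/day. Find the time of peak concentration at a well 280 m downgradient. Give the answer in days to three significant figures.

1420 days

For the 1D instantaneous-source solution, setting ∂C/∂t = 0 at fixed x gives v²t² + 2Dt − x² = 0, so t = (√(D² + v²x²) − D)/v².
√(D² + v²x²) = √(1.8² + 0.19² × 280²) = 53.23; v² = 0.0361.
t = (53.23 − 1.8)/0.0361 = 1420 days (vs. the pure-advection estimate x/v = 1470 d).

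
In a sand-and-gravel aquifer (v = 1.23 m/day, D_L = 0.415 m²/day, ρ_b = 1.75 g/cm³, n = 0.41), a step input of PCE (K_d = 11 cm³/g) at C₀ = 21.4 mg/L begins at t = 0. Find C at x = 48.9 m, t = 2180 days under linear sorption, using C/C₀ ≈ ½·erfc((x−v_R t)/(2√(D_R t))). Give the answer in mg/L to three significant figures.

18.7 mg/L

Retardation factor R = 1 + ρ_b·K_d/n = 1 + 1.75 × 11/0.41 = 47.95.
Sorption retards both mechanisms: v_R = v/R = 0.02565 m/day, D_R = D/R = 0.008655 m²/day.
v_R·t = 0.02565 × 2180 = 55.917 m; 2√(D_R t) = 8.687 m; argument = (48.9 − 55.917)/8.687 = -0.8078.
C = C₀ × ½·erfc(-0.8078) = 21.4 × 0.8734 = 18.7 mg/L.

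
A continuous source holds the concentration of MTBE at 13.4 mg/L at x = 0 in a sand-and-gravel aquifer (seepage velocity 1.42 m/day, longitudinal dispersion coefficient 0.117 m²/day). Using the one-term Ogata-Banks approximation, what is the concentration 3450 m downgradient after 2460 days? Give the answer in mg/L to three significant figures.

For a continuous step input, C/C₀ ≈ ½·erfc((x−vt)/(2√(Dt))).
vt = 1.42 × 2460 = 3493.2 m and 2√(Dt) = 2√(0.117 × 2460) = 33.93 m.
Argument (x−vt)/(2√(Dt)) = (3450 − 3493.2)/33.93 = -1.273; ½·erfc(-1.273) = 0.9641.
C = 13.4 × 0.9641 = 12.9 mg/L.

12.9 mg/L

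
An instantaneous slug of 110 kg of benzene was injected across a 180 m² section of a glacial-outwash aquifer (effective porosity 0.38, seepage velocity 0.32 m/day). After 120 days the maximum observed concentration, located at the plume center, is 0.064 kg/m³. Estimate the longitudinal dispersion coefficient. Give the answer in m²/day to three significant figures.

At the plume center C_max = M/(n_e·A·√(4πDt)), so D = M²/(4πt·(n_e·A·C_max)²).
n_e·A·C_max = 0.38 × 180 × 0.064 = 4.378 kg/m.
D = 110²/(4π × 120 × 4.378²) = 0.419 m²/day.

0.419 m²/day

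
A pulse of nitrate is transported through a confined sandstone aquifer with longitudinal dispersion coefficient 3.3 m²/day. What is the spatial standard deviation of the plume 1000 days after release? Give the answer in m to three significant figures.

81.2 m

Dispersive spreading gives a Gaussian with σ² = 2Dt; advection only shifts the center.
σ = √(2 × 3.3 × 1000) = 81.2 m.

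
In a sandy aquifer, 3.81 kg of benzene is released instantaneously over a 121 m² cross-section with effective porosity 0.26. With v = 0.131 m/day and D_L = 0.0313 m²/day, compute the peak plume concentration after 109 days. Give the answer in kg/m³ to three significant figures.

0.0185 kg/m³

The peak of an instantaneous 1D plume sits at x = vt; there the Gaussian factor is 1 and C_max = M/(n_e·A·√(4πDt)), where n_e·A is the pore area the mass is dissolved in.
√(4πDt) = √(4π × 0.0313 × 109) = 6.548 m, so C_max = 3.81/(0.26 × 121 × 6.548) = 0.0185 kg/m³.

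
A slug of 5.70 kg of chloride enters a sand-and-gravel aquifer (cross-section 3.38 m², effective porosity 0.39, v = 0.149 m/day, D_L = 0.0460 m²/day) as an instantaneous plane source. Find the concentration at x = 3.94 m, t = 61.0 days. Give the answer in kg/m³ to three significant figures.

For an instantaneous plane source, C(x,t) = M/(n_e·A·√(4πDt)) · exp(−(x−vt)²/(4Dt)), with n_e·A the pore (flow) area.
Plume center vt = 0.149 × 61.0 = 9.089 m, so the well at 3.94 m is 5.149 m upgradient of the peak.
√(4πDt) = 5.938 m, giving peak height M/(n_e·A·√(4πDt)) = 5.70/(0.39 × 3.38 × 5.938) = 0.7282 kg/m³.
(x−vt)²/(4Dt) = (-5.149)²/(4 × 0.0460 × 61.0) = 2.362; exp(−2.362) = 0.09423.
C = 0.7282 × 0.09423 = 0.0686 kg/m³.

0.0686 kg/m³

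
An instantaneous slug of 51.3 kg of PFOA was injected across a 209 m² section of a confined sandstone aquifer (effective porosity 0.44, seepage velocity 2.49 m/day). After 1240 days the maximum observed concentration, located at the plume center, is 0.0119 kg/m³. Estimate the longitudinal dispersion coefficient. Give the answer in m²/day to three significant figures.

0.141 m²/day

At the plume center C_max = M/(n_e·A·√(4πDt)), so D = M²/(4πt·(n_e·A·C_max)²).
n_e·A·C_max = 0.44 × 209 × 0.0119 = 1.094 kg/m.
D = 51.3²/(4π × 1240 × 1.094²) = 0.141 m²/day.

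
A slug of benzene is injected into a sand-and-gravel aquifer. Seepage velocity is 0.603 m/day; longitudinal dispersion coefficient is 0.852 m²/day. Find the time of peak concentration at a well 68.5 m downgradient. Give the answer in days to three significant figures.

For the 1D instantaneous-source solution, setting ∂C/∂t = 0 at fixed x gives v²t² + 2Dt − x² = 0, so t = (√(D² + v²x²) − D)/v².
√(D² + v²x²) = √(0.852² + 0.603² × 68.5²) = 41.31; v² = 0.363609.
t = (41.31 − 0.852)/0.363609 = 111 days (vs. the pure-advection estimate x/v = 114 d).

111 days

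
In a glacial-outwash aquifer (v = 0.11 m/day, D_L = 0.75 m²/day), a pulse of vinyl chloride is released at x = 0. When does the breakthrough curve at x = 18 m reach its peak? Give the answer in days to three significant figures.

For the 1D instantaneous-source solution, setting ∂C/∂t = 0 at fixed x gives v²t² + 2Dt − x² = 0, so t = (√(D² + v²x²) − D)/v².
√(D² + v²x²) = √(0.75² + 0.11² × 18²) = 2.117; v² = 0.0121.
t = (2.117 − 0.75)/0.0121 = 113 days (vs. the pure-advection estimate x/v = 164 d).

113 days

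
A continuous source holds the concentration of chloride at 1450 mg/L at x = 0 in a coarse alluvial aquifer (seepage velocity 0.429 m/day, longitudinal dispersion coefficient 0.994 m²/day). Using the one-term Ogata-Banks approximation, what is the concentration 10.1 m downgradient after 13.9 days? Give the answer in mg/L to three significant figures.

For a continuous step input, C/C₀ ≈ ½·erfc((x−vt)/(2√(Dt))).
vt = 0.429 × 13.9 = 5.9631 m and 2√(Dt) = 2√(0.994 × 13.9) = 7.434 m.
Argument (x−vt)/(2√(Dt)) = (10.1 − 5.9631)/7.434 = 0.5565; ½·erfc(0.5565) = 0.2156.
C = 1450 × 0.2156 = 313 mg/L.

313 mg/L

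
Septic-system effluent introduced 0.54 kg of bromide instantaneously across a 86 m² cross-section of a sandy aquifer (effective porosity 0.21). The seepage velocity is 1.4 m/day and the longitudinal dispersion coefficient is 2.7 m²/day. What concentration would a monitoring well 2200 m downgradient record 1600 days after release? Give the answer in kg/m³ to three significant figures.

For an instantaneous plane source, C(x,t) = M/(n_e·A·√(4πDt)) · exp(−(x−vt)²/(4Dt)), with n_e·A the pore (flow) area.
Plume center vt = 1.4 × 1600 = 2240 m, so the well at 2200 m is 40 m upgradient of the peak.
√(4πDt) = 233.0 m, giving peak height M/(n_e·A·√(4πDt)) = 0.54/(0.21 × 86 × 233.0) = 0.0001283 kg/m³.
(x−vt)²/(4Dt) = (-40)²/(4 × 2.7 × 1600) = 0.09259; exp(−0.09259) = 0.9116.
C = 0.0001283 × 0.9116 = 0.000117 kg/m³.

0.000117 kg/m³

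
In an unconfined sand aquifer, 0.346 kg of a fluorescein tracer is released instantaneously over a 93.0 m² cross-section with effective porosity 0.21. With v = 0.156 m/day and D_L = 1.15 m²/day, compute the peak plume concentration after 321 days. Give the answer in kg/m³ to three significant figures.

0.000260 kg/m³

The peak of an instantaneous 1D plume sits at x = vt; there the Gaussian factor is 1 and C_max = M/(n_e·A·√(4πDt)), where n_e·A is the pore area the mass is dissolved in.
√(4πDt) = √(4π × 1.15 × 321) = 68.11 m, so C_max = 0.346/(0.21 × 93.0 × 68.11) = 0.000260 kg/m³.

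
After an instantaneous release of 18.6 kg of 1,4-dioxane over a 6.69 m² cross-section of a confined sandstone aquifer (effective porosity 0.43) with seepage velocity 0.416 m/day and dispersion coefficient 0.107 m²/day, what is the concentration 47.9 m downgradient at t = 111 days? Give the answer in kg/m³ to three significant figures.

For an instantaneous plane source, C(x,t) = M/(n_e·A·√(4πDt)) · exp(−(x−vt)²/(4Dt)), with n_e·A the pore (flow) area.
Plume center vt = 0.416 × 111 = 46.176 m, so the well at 47.9 m is 1.724 m downgradient of the peak.
√(4πDt) = 12.22 m, giving peak height M/(n_e·A·√(4πDt)) = 18.6/(0.43 × 6.69 × 12.22) = 0.5291 kg/m³.
(x−vt)²/(4Dt) = (1.724)²/(4 × 0.107 × 111) = 0.06256; exp(−0.06256) = 0.9394.
C = 0.5291 × 0.9394 = 0.497 kg/m³.

0.497 kg/m³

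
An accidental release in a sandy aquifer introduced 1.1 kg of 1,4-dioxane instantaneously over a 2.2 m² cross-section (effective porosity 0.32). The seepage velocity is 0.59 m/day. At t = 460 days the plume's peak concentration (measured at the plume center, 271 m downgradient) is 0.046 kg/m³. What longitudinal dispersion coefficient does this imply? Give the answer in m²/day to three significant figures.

At the plume center C_max = M/(n_e·A·√(4πDt)), so D = M²/(4πt·(n_e·A·C_max)²).
n_e·A·C_max = 0.32 × 2.2 × 0.046 = 0.03238 kg/m.
D = 1.1²/(4π × 460 × 0.03238²) = 0.200 m²/day.

0.200 m²/day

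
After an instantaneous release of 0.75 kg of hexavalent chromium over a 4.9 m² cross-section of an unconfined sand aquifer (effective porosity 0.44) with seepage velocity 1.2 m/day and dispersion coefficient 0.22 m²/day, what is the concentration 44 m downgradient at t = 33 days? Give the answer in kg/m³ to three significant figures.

0.0187 kg/m³

For an instantaneous plane source, C(x,t) = M/(n_e·A·√(4πDt)) · exp(−(x−vt)²/(4Dt)), with n_e·A the pore (flow) area.
Plume center vt = 1.2 × 33 = 39.6 m, so the well at 44 m is 4.4 m downgradient of the peak.
√(4πDt) = 9.552 m, giving peak height M/(n_e·A·√(4πDt)) = 0.75/(0.44 × 4.9 × 9.552) = 0.03642 kg/m³.
(x−vt)²/(4Dt) = (4.4)²/(4 × 0.22 × 33) = 0.6667; exp(−0.6667) = 0.5134.
C = 0.03642 × 0.5134 = 0.0187 kg/m³.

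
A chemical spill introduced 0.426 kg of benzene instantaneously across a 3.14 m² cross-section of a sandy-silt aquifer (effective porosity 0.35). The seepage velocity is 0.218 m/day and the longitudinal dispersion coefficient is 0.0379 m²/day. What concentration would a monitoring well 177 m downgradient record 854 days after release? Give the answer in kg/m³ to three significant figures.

0.0100 kg/m³

For an instantaneous plane source, C(x,t) = M/(n_e·A·√(4πDt)) · exp(−(x−vt)²/(4Dt)), with n_e·A the pore (flow) area.
Plume center vt = 0.218 × 854 = 186.172 m, so the well at 177 m is 9.172 m upgradient of the peak.
√(4πDt) = 20.17 m, giving peak height M/(n_e·A·√(4πDt)) = 0.426/(0.35 × 3.14 × 20.17) = 0.01922 kg/m³.
(x−vt)²/(4Dt) = (-9.172)²/(4 × 0.0379 × 854) = 0.6498; exp(−0.6498) = 0.5222.
C = 0.01922 × 0.5222 = 0.0100 kg/m³.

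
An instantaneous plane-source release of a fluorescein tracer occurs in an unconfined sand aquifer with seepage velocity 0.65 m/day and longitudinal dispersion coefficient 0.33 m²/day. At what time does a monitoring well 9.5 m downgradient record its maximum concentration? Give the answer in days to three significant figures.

For the 1D instantaneous-source solution, setting ∂C/∂t = 0 at fixed x gives v²t² + 2Dt − x² = 0, so t = (√(D² + v²x²) − D)/v².
√(D² + v²x²) = √(0.33² + 0.65² × 9.5²) = 6.184; v² = 0.4225.
t = (6.184 − 0.33)/0.4225 = 13.9 days (vs. the pure-advection estimate x/v = 14.6 d).

13.9 days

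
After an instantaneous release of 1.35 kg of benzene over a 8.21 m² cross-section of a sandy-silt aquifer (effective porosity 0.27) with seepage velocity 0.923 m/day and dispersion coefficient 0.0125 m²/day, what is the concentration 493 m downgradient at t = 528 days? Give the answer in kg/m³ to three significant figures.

For an instantaneous plane source, C(x,t) = M/(n_e·A·√(4πDt)) · exp(−(x−vt)²/(4Dt)), with n_e·A the pore (flow) area.
Plume center vt = 0.923 × 528 = 487.344 m, so the well at 493 m is 5.656 m downgradient of the peak.
√(4πDt) = 9.107 m, giving peak height M/(n_e·A·√(4πDt)) = 1.35/(0.27 × 8.21 × 9.107) = 0.06687 kg/m³.
(x−vt)²/(4Dt) = (5.656)²/(4 × 0.0125 × 528) = 1.212; exp(−1.212) = 0.2976.
C = 0.06687 × 0.2976 = 0.0199 kg/m³.

0.0199 kg/m³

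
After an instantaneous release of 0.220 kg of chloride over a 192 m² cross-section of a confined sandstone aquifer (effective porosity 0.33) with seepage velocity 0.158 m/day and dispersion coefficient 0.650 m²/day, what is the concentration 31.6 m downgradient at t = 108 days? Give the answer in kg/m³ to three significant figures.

5.51e-05 kg/m³

For an instantaneous plane source, C(x,t) = M/(n_e·A·√(4πDt)) · exp(−(x−vt)²/(4Dt)), with n_e·A the pore (flow) area.
Plume center vt = 0.158 × 108 = 17.064 m, so the well at 31.6 m is 14.536 m downgradient of the peak.
√(4πDt) = 29.70 m, giving peak height M/(n_e·A·√(4πDt)) = 0.220/(0.33 × 192 × 29.70) = 0.0001169 kg/m³.
(x−vt)²/(4Dt) = (14.536)²/(4 × 0.650 × 108) = 0.7525; exp(−0.7525) = 0.4712.
C = 0.0001169 × 0.4712 = 5.51e-05 kg/m³.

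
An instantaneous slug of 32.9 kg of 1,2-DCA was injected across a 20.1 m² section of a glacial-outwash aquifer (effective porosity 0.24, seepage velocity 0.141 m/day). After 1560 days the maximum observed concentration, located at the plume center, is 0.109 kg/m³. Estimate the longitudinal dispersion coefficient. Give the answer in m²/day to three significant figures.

0.200 m²/day

At the plume center C_max = M/(n_e·A·√(4πDt)), so D = M²/(4πt·(n_e·A·C_max)²).
n_e·A·C_max = 0.24 × 20.1 × 0.109 = 0.5258 kg/m.
D = 32.9²/(4π × 1560 × 0.5258²) = 0.200 m²/day.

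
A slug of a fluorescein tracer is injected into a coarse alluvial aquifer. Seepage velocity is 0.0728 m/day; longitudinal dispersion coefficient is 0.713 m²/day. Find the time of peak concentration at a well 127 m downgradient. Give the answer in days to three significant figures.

1620 days

For the 1D instantaneous-source solution, setting ∂C/∂t = 0 at fixed x gives v²t² + 2Dt − x² = 0, so t = (√(D² + v²x²) − D)/v².
√(D² + v²x²) = √(0.713² + 0.0728² × 127²) = 9.273; v² = 0.00529984.
t = (9.273 − 0.713)/0.00529984 = 1620 days (vs. the pure-advection estimate x/v = 1740 d).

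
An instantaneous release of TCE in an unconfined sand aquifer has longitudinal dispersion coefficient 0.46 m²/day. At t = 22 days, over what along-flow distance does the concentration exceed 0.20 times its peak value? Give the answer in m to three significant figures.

16.1 m

The plume is Gaussian with σ = √(2Dt) = √(2 × 0.46 × 22) = 4.499 m.
C/C_peak = exp(−Δx²/(2σ²)) = 0.20 ⇒ Δx = σ·√(−2 ln 0.20) = 4.499 × 1.794 = 8.071 m.
Width = 2Δx = 16.1 m.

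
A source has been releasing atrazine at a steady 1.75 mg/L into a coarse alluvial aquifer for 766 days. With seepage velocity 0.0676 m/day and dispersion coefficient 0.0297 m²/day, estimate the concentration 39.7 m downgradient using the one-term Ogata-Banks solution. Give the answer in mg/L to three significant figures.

1.69 mg/L

For a continuous step input, C/C₀ ≈ ½·erfc((x−vt)/(2√(Dt))).
vt = 0.0676 × 766 = 51.7816 m and 2√(Dt) = 2√(0.0297 × 766) = 9.539 m.
Argument (x−vt)/(2√(Dt)) = (39.7 − 51.7816)/9.539 = -1.267; ½·erfc(-1.267) = 0.9634.
C = 1.75 × 0.9634 = 1.69 mg/L.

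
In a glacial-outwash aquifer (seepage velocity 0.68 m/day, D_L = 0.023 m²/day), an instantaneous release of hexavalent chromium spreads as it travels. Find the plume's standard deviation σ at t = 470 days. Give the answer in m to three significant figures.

4.65 m

Dispersive spreading gives a Gaussian with σ² = 2Dt; advection only shifts the center.
σ = √(2 × 0.023 × 470) = 4.65 m.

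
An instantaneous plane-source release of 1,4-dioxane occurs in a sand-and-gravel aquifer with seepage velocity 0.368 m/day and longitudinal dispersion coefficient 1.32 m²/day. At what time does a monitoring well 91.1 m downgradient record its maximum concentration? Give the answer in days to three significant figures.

For the 1D instantaneous-source solution, setting ∂C/∂t = 0 at fixed x gives v²t² + 2Dt − x² = 0, so t = (√(D² + v²x²) − D)/v².
√(D² + v²x²) = √(1.32² + 0.368² × 91.1²) = 33.55; v² = 0.135424.
t = (33.55 − 1.32)/0.135424 = 238 days (vs. the pure-advection estimate x/v = 248 d).

238 days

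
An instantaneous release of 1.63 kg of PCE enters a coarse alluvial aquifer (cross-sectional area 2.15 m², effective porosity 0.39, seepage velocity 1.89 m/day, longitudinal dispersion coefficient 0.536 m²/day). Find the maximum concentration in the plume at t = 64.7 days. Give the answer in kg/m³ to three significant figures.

0.0931 kg/m³

The peak of an instantaneous 1D plume sits at x = vt; there the Gaussian factor is 1 and C_max = M/(n_e·A·√(4πDt)), where n_e·A is the pore area the mass is dissolved in.
√(4πDt) = √(4π × 0.536 × 64.7) = 20.88 m, so C_max = 1.63/(0.39 × 2.15 × 20.88) = 0.0931 kg/m³.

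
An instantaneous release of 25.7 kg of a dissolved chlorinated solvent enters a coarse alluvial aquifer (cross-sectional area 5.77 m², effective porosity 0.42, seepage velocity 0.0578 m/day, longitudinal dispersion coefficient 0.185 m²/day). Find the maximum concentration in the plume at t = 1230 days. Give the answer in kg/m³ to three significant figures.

0.198 kg/m³

The peak of an instantaneous 1D plume sits at x = vt; there the Gaussian factor is 1 and C_max = M/(n_e·A·√(4πDt)), where n_e·A is the pore area the mass is dissolved in.
√(4πDt) = √(4π × 0.185 × 1230) = 53.47 m, so C_max = 25.7/(0.42 × 5.77 × 53.47) = 0.198 kg/m³.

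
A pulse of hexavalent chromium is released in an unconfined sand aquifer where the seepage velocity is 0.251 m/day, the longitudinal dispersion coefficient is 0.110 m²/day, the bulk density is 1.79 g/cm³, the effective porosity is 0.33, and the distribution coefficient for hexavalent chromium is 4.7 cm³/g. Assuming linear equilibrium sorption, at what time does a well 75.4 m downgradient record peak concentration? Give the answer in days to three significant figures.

7910 days

Retardation factor R = 1 + ρ_b·K_d/n = 1 + 1.79 × 4.7/0.33 = 26.49.
Sorption retards both mechanisms: v_R = v/R = 0.009475 m/day, D_R = D/R = 0.004153 m²/day.
Peak time from v_R²t² + 2D_R t − x² = 0: t = (√(D_R² + v_R²x²) − D_R)/v_R².
√(D_R² + v_R²x²) = √(0.004153² + 0.009475² × 75.4²) = 0.7144; v_R² = 8.978e-05.
t = (0.7144 − 0.004153)/8.978e-05 = 7910 days.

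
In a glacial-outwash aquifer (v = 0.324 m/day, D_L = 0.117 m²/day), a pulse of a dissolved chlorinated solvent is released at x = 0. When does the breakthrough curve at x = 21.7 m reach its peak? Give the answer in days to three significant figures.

For the 1D instantaneous-source solution, setting ∂C/∂t = 0 at fixed x gives v²t² + 2Dt − x² = 0, so t = (√(D² + v²x²) − D)/v².
√(D² + v²x²) = √(0.117² + 0.324² × 21.7²) = 7.032; v² = 0.104976.
t = (7.032 − 0.117)/0.104976 = 65.9 days (vs. the pure-advection estimate x/v = 67.0 d).

65.9 days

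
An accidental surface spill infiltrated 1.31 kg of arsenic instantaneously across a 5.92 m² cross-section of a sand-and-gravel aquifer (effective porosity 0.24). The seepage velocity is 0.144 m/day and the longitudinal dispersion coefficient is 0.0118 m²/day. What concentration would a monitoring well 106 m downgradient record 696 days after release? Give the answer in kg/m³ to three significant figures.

0.0329 kg/m³

For an instantaneous plane source, C(x,t) = M/(n_e·A·√(4πDt)) · exp(−(x−vt)²/(4Dt)), with n_e·A the pore (flow) area.
Plume center vt = 0.144 × 696 = 100.224 m, so the well at 106 m is 5.776 m downgradient of the peak.
√(4πDt) = 10.16 m, giving peak height M/(n_e·A·√(4πDt)) = 1.31/(0.24 × 5.92 × 10.16) = 0.09075 kg/m³.
(x−vt)²/(4Dt) = (5.776)²/(4 × 0.0118 × 696) = 1.016; exp(−1.016) = 0.3620.
C = 0.09075 × 0.3620 = 0.0329 kg/m³.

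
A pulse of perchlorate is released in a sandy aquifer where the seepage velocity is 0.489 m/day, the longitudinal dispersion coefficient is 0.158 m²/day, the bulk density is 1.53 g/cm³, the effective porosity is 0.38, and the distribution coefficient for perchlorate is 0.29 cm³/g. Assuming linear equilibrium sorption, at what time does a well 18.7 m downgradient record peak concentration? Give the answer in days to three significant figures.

Retardation factor R = 1 + ρ_b·K_d/n = 1 + 1.53 × 0.29/0.38 = 2.168.
Sorption retards both mechanisms: v_R = v/R = 0.2256 m/day, D_R = D/R = 0.07288 m²/day.
Peak time from v_R²t² + 2D_R t − x² = 0: t = (√(D_R² + v_R²x²) − D_R)/v_R².
√(D_R² + v_R²x²) = √(0.07288² + 0.2256² × 18.7²) = 4.219; v_R² = 0.05090.
t = (4.219 − 0.07288)/0.05090 = 81.5 days.

81.5 days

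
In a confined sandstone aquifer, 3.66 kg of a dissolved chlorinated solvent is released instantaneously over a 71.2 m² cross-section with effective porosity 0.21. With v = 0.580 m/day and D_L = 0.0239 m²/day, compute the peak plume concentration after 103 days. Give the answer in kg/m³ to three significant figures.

0.0440 kg/m³

The peak of an instantaneous 1D plume sits at x = vt; there the Gaussian factor is 1 and C_max = M/(n_e·A·√(4πDt)), where n_e·A is the pore area the mass is dissolved in.
√(4πDt) = √(4π × 0.0239 × 103) = 5.562 m, so C_max = 3.66/(0.21 × 71.2 × 5.562) = 0.0440 kg/m³.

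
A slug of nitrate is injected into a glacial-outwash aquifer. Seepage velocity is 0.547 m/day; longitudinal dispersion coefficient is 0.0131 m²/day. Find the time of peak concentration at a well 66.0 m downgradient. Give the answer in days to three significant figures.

For the 1D instantaneous-source solution, setting ∂C/∂t = 0 at fixed x gives v²t² + 2Dt − x² = 0, so t = (√(D² + v²x²) − D)/v².
√(D² + v²x²) = √(0.0131² + 0.547² × 66.0²) = 36.10; v² = 0.299209.
t = (36.10 − 0.0131)/0.299209 = 121 days (vs. the pure-advection estimate x/v = 121 d).

121 days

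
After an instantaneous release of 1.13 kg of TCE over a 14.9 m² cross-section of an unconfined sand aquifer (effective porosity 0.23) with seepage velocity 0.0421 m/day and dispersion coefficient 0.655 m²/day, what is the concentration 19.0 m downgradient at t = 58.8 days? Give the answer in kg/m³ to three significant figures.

0.00255 kg/m³

For an instantaneous plane source, C(x,t) = M/(n_e·A·√(4πDt)) · exp(−(x−vt)²/(4Dt)), with n_e·A the pore (flow) area.
Plume center vt = 0.0421 × 58.8 = 2.47548 m, so the well at 19.0 m is 16.52452 m downgradient of the peak.
√(4πDt) = 22.00 m, giving peak height M/(n_e·A·√(4πDt)) = 1.13/(0.23 × 14.9 × 22.00) = 0.01499 kg/m³.
(x−vt)²/(4Dt) = (16.52452)²/(4 × 0.655 × 58.8) = 1.772; exp(−1.772) = 0.1700.
C = 0.01499 × 0.1700 = 0.00255 kg/m³.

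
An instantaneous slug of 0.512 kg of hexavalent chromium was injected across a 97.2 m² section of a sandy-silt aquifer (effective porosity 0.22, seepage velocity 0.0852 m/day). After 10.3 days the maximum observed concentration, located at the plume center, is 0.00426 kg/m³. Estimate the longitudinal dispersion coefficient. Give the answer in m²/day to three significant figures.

At the plume center C_max = M/(n_e·A·√(4πDt)), so D = M²/(4πt·(n_e·A·C_max)²).
n_e·A·C_max = 0.22 × 97.2 × 0.00426 = 0.09110 kg/m.
D = 0.512²/(4π × 10.3 × 0.09110²) = 0.244 m²/day.

0.244 m²/day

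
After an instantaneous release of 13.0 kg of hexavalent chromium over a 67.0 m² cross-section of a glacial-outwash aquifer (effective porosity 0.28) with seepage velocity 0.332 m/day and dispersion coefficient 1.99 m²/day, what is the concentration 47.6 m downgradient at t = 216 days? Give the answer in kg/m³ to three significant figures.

For an instantaneous plane source, C(x,t) = M/(n_e·A·√(4πDt)) · exp(−(x−vt)²/(4Dt)), with n_e·A the pore (flow) area.
Plume center vt = 0.332 × 216 = 71.712 m, so the well at 47.6 m is 24.112 m upgradient of the peak.
√(4πDt) = 73.50 m, giving peak height M/(n_e·A·√(4πDt)) = 13.0/(0.28 × 67.0 × 73.50) = 0.009428 kg/m³.
(x−vt)²/(4Dt) = (-24.112)²/(4 × 1.99 × 216) = 0.3381; exp(−0.3381) = 0.7131.
C = 0.009428 × 0.7131 = 0.00672 kg/m³.

0.00672 kg/m³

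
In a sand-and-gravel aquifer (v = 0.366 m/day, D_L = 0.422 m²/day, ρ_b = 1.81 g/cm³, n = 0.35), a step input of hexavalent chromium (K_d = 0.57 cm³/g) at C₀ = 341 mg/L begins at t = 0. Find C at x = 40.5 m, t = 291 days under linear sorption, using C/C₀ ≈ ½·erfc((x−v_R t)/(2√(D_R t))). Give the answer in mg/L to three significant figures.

14.7 mg/L

Retardation factor R = 1 + ρ_b·K_d/n = 1 + 1.81 × 0.57/0.35 = 3.948.
Sorption retards both mechanisms: v_R = v/R = 0.09271 m/day, D_R = D/R = 0.1069 m²/day.
v_R·t = 0.09271 × 291 = 26.97861 m; 2√(D_R t) = 11.15 m; argument = (40.5 − 26.97861)/11.15 = 1.213.
C = C₀ × ½·erfc(1.213) = 341 × 0.04313 = 14.7 mg/L.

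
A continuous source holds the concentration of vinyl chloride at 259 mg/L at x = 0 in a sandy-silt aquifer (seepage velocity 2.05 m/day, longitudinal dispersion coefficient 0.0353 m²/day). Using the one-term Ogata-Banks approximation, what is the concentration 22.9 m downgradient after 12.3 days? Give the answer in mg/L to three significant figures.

For a continuous step input, C/C₀ ≈ ½·erfc((x−vt)/(2√(Dt))).
vt = 2.05 × 12.3 = 25.215 m and 2√(Dt) = 2√(0.0353 × 12.3) = 1.318 m.
Argument (x−vt)/(2√(Dt)) = (22.9 − 25.215)/1.318 = -1.756; ½·erfc(-1.756) = 0.9935.
C = 259 × 0.9935 = 257 mg/L.

257 mg/L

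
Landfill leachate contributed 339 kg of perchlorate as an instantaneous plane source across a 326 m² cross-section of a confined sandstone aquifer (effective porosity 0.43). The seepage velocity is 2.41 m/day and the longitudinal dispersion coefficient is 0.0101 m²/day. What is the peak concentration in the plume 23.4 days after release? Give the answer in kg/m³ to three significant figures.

The peak of an instantaneous 1D plume sits at x = vt; there the Gaussian factor is 1 and C_max = M/(n_e·A·√(4πDt)), where n_e·A is the pore area the mass is dissolved in.
√(4πDt) = √(4π × 0.0101 × 23.4) = 1.723 m, so C_max = 339/(0.43 × 326 × 1.723) = 1.40 kg/m³.

1.40 kg/m³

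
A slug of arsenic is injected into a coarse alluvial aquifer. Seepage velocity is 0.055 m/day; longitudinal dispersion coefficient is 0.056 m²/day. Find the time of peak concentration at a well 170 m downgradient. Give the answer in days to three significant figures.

3070 days

For the 1D instantaneous-source solution, setting ∂C/∂t = 0 at fixed x gives v²t² + 2Dt − x² = 0, so t = (√(D² + v²x²) − D)/v².
√(D² + v²x²) = √(0.056² + 0.055² × 170²) = 9.350; v² = 0.003025.
t = (9.350 − 0.056)/0.003025 = 3070 days (vs. the pure-advection estimate x/v = 3090 d).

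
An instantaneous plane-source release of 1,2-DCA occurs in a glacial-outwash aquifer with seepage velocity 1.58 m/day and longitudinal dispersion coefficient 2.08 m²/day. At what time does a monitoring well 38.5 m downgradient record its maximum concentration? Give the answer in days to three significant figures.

For the 1D instantaneous-source solution, setting ∂C/∂t = 0 at fixed x gives v²t² + 2Dt − x² = 0, so t = (√(D² + v²x²) − D)/v².
√(D² + v²x²) = √(2.08² + 1.58² × 38.5²) = 60.87; v² = 2.4964.
t = (60.87 − 2.08)/2.4964 = 23.5 days (vs. the pure-advection estimate x/v = 24.4 d).

23.5 days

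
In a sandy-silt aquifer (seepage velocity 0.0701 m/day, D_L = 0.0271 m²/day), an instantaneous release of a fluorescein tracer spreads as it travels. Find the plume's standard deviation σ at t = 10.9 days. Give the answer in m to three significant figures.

0.769 m

Dispersive spreading gives a Gaussian with σ² = 2Dt; advection only shifts the center.
σ = √(2 × 0.0271 × 10.9) = 0.769 m.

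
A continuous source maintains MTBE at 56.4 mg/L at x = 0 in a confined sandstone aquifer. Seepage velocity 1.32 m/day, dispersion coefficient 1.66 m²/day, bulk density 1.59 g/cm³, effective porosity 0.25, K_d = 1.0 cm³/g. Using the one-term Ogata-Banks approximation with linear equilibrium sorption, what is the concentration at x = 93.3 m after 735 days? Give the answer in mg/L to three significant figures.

Retardation factor R = 1 + ρ_b·K_d/n = 1 + 1.59 × 1.0/0.25 = 7.360.
Sorption retards both mechanisms: v_R = v/R = 0.1793 m/day, D_R = D/R = 0.2255 m²/day.
v_R·t = 0.1793 × 735 = 131.7855 m; 2√(D_R t) = 25.75 m; argument = (93.3 − 131.7855)/25.75 = -1.495.
C = C₀ × ½·erfc(-1.495) = 56.4 × 0.9828 = 55.4 mg/L.

55.4 mg/L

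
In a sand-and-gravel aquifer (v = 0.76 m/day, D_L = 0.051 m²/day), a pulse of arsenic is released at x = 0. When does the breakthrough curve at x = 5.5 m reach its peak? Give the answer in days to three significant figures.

For the 1D instantaneous-source solution, setting ∂C/∂t = 0 at fixed x gives v²t² + 2Dt − x² = 0, so t = (√(D² + v²x²) − D)/v².
√(D² + v²x²) = √(0.051² + 0.76² × 5.5²) = 4.180; v² = 0.5776.
t = (4.180 − 0.051)/0.5776 = 7.15 days (vs. the pure-advection estimate x/v = 7.24 d).

7.15 days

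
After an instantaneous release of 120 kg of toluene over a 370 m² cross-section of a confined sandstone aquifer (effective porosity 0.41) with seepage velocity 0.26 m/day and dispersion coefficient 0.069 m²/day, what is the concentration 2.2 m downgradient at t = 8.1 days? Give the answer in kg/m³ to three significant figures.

0.297 kg/m³

For an instantaneous plane source, C(x,t) = M/(n_e·A·√(4πDt)) · exp(−(x−vt)²/(4Dt)), with n_e·A the pore (flow) area.
Plume center vt = 0.26 × 8.1 = 2.106 m, so the well at 2.2 m is 0.094 m downgradient of the peak.
√(4πDt) = 2.650 m, giving peak height M/(n_e·A·√(4πDt)) = 120/(0.41 × 370 × 2.650) = 0.2985 kg/m³.
(x−vt)²/(4Dt) = (0.094)²/(4 × 0.069 × 8.1) = 0.003952; exp(−0.003952) = 0.9961.
C = 0.2985 × 0.9961 = 0.297 kg/m³.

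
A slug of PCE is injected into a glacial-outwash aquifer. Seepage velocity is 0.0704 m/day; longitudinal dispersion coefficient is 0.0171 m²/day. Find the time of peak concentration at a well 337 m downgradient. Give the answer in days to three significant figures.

4780 days

For the 1D instantaneous-source solution, setting ∂C/∂t = 0 at fixed x gives v²t² + 2Dt − x² = 0, so t = (√(D² + v²x²) − D)/v².
√(D² + v²x²) = √(0.0171² + 0.0704² × 337²) = 23.72; v² = 0.00495616.
t = (23.72 − 0.0171)/0.00495616 = 4780 days (vs. the pure-advection estimate x/v = 4790 d).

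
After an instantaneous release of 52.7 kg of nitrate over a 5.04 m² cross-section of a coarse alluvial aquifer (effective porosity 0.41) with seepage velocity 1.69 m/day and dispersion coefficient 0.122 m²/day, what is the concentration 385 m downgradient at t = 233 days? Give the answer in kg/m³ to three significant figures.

0.686 kg/m³

For an instantaneous plane source, C(x,t) = M/(n_e·A·√(4πDt)) · exp(−(x−vt)²/(4Dt)), with n_e·A the pore (flow) area.
Plume center vt = 1.69 × 233 = 393.77 m, so the well at 385 m is 8.77 m upgradient of the peak.
√(4πDt) = 18.90 m, giving peak height M/(n_e·A·√(4πDt)) = 52.7/(0.41 × 5.04 × 18.90) = 1.349 kg/m³.
(x−vt)²/(4Dt) = (-8.77)²/(4 × 0.122 × 233) = 0.6764; exp(−0.6764) = 0.5084.
C = 1.349 × 0.5084 = 0.686 kg/m³.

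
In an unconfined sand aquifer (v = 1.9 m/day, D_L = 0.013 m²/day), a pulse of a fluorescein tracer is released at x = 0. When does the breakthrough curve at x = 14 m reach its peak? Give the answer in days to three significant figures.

For the 1D instantaneous-source solution, setting ∂C/∂t = 0 at fixed x gives v²t² + 2Dt − x² = 0, so t = (√(D² + v²x²) − D)/v².
√(D² + v²x²) = √(0.013² + 1.9² × 14²) = 26.60; v² = 3.61.
t = (26.60 − 0.013)/3.61 = 7.36 days (vs. the pure-advection estimate x/v = 7.37 d).

7.36 days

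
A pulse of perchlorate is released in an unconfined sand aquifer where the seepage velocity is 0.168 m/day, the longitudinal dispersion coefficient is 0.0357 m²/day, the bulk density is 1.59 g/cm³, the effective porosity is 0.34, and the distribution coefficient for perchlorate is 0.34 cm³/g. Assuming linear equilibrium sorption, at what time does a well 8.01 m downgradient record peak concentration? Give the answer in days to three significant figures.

120 days

Retardation factor R = 1 + ρ_b·K_d/n = 1 + 1.59 × 0.34/0.34 = 2.590.
Sorption retards both mechanisms: v_R = v/R = 0.06486 m/day, D_R = D/R = 0.01378 m²/day.
Peak time from v_R²t² + 2D_R t − x² = 0: t = (√(D_R² + v_R²x²) − D_R)/v_R².
√(D_R² + v_R²x²) = √(0.01378² + 0.06486² × 8.01²) = 0.5197; v_R² = 0.004207.
t = (0.5197 − 0.01378)/0.004207 = 120 days.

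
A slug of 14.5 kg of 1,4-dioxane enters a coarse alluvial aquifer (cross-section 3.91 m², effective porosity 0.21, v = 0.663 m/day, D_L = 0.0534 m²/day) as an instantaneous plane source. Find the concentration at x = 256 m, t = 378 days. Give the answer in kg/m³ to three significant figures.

For an instantaneous plane source, C(x,t) = M/(n_e·A·√(4πDt)) · exp(−(x−vt)²/(4Dt)), with n_e·A the pore (flow) area.
Plume center vt = 0.663 × 378 = 250.614 m, so the well at 256 m is 5.386 m downgradient of the peak.
√(4πDt) = 15.93 m, giving peak height M/(n_e·A·√(4πDt)) = 14.5/(0.21 × 3.91 × 15.93) = 1.109 kg/m³.
(x−vt)²/(4Dt) = (5.386)²/(4 × 0.0534 × 378) = 0.3593; exp(−0.3593) = 0.6982.
C = 1.109 × 0.6982 = 0.774 kg/m³.

0.774 kg/m³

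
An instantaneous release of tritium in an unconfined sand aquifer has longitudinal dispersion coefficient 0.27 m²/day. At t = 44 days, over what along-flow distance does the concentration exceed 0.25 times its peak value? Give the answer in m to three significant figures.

16.2 m

The plume is Gaussian with σ = √(2Dt) = √(2 × 0.27 × 44) = 4.874 m.
C/C_peak = exp(−Δx²/(2σ²)) = 0.25 ⇒ Δx = σ·√(−2 ln 0.25) = 4.874 × 1.665 = 8.115 m.
Width = 2Δx = 16.2 m.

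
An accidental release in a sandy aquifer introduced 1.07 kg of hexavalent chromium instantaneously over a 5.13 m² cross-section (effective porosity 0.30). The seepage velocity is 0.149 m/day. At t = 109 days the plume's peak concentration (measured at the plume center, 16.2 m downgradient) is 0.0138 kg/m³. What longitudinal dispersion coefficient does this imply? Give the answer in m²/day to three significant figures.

1.85 m²/day

At the plume center C_max = M/(n_e·A·√(4πDt)), so D = M²/(4πt·(n_e·A·C_max)²).
n_e·A·C_max = 0.30 × 5.13 × 0.0138 = 0.02124 kg/m.
D = 1.07²/(4π × 109 × 0.02124²) = 1.85 m²/day.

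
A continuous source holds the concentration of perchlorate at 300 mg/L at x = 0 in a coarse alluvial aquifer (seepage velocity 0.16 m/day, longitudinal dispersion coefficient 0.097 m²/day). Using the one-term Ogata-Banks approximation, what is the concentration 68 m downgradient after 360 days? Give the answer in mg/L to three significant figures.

32.0 mg/L

For a continuous step input, C/C₀ ≈ ½·erfc((x−vt)/(2√(Dt))).
vt = 0.16 × 360 = 57.6 m and 2√(Dt) = 2√(0.097 × 360) = 11.82 m.
Argument (x−vt)/(2√(Dt)) = (68 − 57.6)/11.82 = 0.8799; ½·erfc(0.8799) = 0.1067.
C = 300 × 0.1067 = 32.0 mg/L.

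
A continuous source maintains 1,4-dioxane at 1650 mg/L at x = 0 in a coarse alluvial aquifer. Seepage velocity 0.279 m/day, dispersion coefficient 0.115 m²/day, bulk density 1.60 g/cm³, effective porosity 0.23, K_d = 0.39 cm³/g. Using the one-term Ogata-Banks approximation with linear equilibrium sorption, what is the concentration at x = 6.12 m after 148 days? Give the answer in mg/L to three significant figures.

Retardation factor R = 1 + ρ_b·K_d/n = 1 + 1.60 × 0.39/0.23 = 3.713.
Sorption retards both mechanisms: v_R = v/R = 0.07514 m/day, D_R = D/R = 0.03097 m²/day.
v_R·t = 0.07514 × 148 = 11.12072 m; 2√(D_R t) = 4.282 m; argument = (6.12 − 11.12072)/4.282 = -1.168.
C = C₀ × ½·erfc(-1.168) = 1650 × 0.9507 = 1570 mg/L.

1570 mg/L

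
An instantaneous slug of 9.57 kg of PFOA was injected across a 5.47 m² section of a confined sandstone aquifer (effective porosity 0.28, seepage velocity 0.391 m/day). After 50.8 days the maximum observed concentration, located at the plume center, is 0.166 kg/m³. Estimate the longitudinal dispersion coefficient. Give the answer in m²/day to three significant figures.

2.22 m²/day

At the plume center C_max = M/(n_e·A·√(4πDt)), so D = M²/(4πt·(n_e·A·C_max)²).
n_e·A·C_max = 0.28 × 5.47 × 0.166 = 0.2542 kg/m.
D = 9.57²/(4π × 50.8 × 0.2542²) = 2.22 m²/day.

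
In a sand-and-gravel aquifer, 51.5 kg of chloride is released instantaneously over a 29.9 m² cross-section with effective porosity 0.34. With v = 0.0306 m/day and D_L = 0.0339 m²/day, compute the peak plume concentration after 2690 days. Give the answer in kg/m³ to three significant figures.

0.150 kg/m³

The peak of an instantaneous 1D plume sits at x = vt; there the Gaussian factor is 1 and C_max = M/(n_e·A·√(4πDt)), where n_e·A is the pore area the mass is dissolved in.
√(4πDt) = √(4π × 0.0339 × 2690) = 33.85 m, so C_max = 51.5/(0.34 × 29.9 × 33.85) = 0.150 kg/m³.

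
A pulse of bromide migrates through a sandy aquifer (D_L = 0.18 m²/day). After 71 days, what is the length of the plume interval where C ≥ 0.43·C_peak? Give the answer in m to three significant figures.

13.1 m

The plume is Gaussian with σ = √(2Dt) = √(2 × 0.18 × 71) = 5.056 m.
C/C_peak = exp(−Δx²/(2σ²)) = 0.43 ⇒ Δx = σ·√(−2 ln 0.43) = 5.056 × 1.299 = 6.568 m.
Width = 2Δx = 13.1 m.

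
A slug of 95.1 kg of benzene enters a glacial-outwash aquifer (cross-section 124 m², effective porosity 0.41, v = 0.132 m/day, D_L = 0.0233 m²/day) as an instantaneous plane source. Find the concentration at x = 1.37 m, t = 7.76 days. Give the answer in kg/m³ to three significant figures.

1.05 kg/m³

For an instantaneous plane source, C(x,t) = M/(n_e·A·√(4πDt)) · exp(−(x−vt)²/(4Dt)), with n_e·A the pore (flow) area.
Plume center vt = 0.132 × 7.76 = 1.02432 m, so the well at 1.37 m is 0.34568 m downgradient of the peak.
√(4πDt) = 1.507 m, giving peak height M/(n_e·A·√(4πDt)) = 95.1/(0.41 × 124 × 1.507) = 1.241 kg/m³.
(x−vt)²/(4Dt) = (0.34568)²/(4 × 0.0233 × 7.76) = 0.1652; exp(−0.1652) = 0.8477.
C = 1.241 × 0.8477 = 1.05 kg/m³.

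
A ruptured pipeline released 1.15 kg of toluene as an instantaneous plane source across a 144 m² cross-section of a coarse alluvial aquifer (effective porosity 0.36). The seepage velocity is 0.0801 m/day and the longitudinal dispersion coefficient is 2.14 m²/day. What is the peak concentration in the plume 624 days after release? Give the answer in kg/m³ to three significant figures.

0.000171 kg/m³

The peak of an instantaneous 1D plume sits at x = vt; there the Gaussian factor is 1 and C_max = M/(n_e·A·√(4πDt)), where n_e·A is the pore area the mass is dissolved in.
√(4πDt) = √(4π × 2.14 × 624) = 129.5 m, so C_max = 1.15/(0.36 × 144 × 129.5) = 0.000171 kg/m³.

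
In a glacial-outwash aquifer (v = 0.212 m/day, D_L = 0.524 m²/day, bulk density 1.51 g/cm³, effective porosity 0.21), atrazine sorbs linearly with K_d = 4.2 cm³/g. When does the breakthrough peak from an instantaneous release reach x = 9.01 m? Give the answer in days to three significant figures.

Retardation factor R = 1 + ρ_b·K_d/n = 1 + 1.51 × 4.2/0.21 = 31.20.
Sorption retards both mechanisms: v_R = v/R = 0.006795 m/day, D_R = D/R = 0.01679 m²/day.
Peak time from v_R²t² + 2D_R t − x² = 0: t = (√(D_R² + v_R²x²) − D_R)/v_R².
√(D_R² + v_R²x²) = √(0.01679² + 0.006795² × 9.01²) = 0.06348; v_R² = 4.617e-05.
t = (0.06348 − 0.01679)/4.617e-05 = 1010 days.

1010 days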